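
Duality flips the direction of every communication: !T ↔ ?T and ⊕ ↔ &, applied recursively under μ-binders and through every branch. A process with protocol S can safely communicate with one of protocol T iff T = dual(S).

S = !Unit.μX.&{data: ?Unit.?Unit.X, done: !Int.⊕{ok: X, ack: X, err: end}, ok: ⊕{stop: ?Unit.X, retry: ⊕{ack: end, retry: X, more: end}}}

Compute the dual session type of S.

?Unit.μX.⊕{data: !Unit.!Unit.X, done: ?Int.&{ok: X, ack: X, err: end}, ok: &{stop: !Unit.X, retry: &{ack: end, retry: X, more: end}}}

!Unit ↦ ?Unit
  μX ↦ μX  (rec unchanged)
    &{data,done,ok} ↦ ⊕{data,done,ok}  (external→internal)
      [data]
        ?Unit ↦ !Unit
          ?Unit ↦ !Unit
            dual(X) = X
      [done]
        !Int ↦ ?Int
          ⊕{ok,ack,err} ↦ &{ok,ack,err}  (internal→external)
            [ok]
              dual(X) = X
            [ack]
              dual(X) = X
            [err]
              dual(end) = end
      [ok]
        ⊕{stop,retry} ↦ &{stop,retry}  (internal→external)
          [stop]
            ?Unit ↦ !Unit
              dual(X) = X
          [retry]
            ⊕{ack,retry,more} ↦ &{ack,retry,more}  (internal→external)
              [ack]
                dual(end) = end
              [retry]
                dual(X) = X
              [more]
                dual(end) = end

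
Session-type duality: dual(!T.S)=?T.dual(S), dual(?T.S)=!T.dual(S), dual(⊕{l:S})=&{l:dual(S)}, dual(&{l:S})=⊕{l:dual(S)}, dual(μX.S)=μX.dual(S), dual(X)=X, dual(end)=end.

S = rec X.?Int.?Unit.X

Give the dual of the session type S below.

rec X = rec X  (binder kept)
  ?Int = !Int
    ?Unit = !Unit
      X ↦ X

rec X.!Int.!Unit.X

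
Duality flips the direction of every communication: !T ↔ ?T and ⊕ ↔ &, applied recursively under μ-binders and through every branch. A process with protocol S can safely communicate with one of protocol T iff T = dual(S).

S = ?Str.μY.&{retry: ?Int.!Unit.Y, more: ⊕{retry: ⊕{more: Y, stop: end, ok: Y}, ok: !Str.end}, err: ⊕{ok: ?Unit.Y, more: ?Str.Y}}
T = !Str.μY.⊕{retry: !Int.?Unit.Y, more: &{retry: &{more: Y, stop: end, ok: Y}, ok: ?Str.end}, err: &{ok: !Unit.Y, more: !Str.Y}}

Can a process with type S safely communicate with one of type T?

YES

?Str ‖ !Str  ✓
  μY ‖ μY  ✓ (rec unchanged)
    &{retry,more,err} ‖ ⊕{retry,more,err}  ✓ label sets agree
      • retry:
        ?Int ‖ !Int  ✓
          !Unit ‖ ?Unit  ✓
            Y ‖ Y  ✓
      • more:
        ⊕{retry,ok} ‖ &{retry,ok}  ✓ label sets agree
          • retry:
            ⊕{more,stop,ok} ‖ &{more,stop,ok}  ✓ label sets agree
              • more:
                Y ‖ Y  ✓
              • stop:
                end ‖ end  ✓
              • ok:
                Y ‖ Y  ✓
          • ok:
            !Str ‖ ?Str  ✓
              end ‖ end  ✓
      • err:
        ⊕{ok,more} ‖ &{ok,more}  ✓ label sets agree
          • ok:
            ?Unit ‖ !Unit  ✓
              Y ‖ Y  ✓
          • more:
            ?Str ‖ !Str  ✓
              Y ‖ Y  ✓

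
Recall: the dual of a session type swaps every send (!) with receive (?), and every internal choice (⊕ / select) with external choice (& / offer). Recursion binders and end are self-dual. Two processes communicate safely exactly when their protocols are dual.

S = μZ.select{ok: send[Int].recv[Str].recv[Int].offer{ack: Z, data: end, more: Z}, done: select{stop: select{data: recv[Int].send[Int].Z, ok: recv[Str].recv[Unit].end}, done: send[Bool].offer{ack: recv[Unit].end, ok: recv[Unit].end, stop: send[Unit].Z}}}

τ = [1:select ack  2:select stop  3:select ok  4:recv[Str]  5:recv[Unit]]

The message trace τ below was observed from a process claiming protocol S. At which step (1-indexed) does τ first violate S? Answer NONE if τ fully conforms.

[1] got select ack, protocol expects select ok or select done  ✗

1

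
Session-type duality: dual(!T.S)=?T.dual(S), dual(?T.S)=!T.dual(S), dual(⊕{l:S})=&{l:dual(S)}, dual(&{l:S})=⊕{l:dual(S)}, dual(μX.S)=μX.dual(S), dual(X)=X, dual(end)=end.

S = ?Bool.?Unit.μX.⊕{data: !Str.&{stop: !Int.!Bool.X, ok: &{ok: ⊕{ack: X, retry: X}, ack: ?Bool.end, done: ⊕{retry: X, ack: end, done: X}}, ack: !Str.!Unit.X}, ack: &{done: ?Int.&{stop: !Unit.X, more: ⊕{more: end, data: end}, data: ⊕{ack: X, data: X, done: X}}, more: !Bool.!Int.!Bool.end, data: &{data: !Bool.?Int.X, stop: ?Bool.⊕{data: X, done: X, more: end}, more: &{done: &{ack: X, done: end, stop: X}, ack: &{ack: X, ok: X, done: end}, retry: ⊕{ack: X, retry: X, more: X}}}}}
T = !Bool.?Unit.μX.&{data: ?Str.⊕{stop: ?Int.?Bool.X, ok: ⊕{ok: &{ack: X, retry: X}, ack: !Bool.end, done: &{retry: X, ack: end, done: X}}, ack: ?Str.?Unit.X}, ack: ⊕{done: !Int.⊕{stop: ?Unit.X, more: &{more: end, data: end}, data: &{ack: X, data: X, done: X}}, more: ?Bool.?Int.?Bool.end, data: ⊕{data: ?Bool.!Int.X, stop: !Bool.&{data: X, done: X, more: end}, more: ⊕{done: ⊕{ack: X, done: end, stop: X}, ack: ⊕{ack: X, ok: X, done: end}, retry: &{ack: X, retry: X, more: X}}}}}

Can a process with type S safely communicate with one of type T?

NO

?Bool ‖ !Bool  ok
  ?Unit ‖ ?Unit  ✗ same direction on both sides — not dual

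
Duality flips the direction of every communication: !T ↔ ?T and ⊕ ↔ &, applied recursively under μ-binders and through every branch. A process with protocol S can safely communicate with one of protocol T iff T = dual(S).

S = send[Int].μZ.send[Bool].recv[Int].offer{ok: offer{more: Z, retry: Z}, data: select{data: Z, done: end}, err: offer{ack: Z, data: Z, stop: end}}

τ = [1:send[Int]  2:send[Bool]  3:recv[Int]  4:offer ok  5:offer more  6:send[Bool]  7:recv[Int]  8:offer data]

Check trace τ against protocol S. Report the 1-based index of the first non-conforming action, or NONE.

step 1: send[Int]  ok  now at μZ.…
step 2: send[Bool]  ok  now at recv[Int].offer{ok: offer{more: μZ.…, retry: μZ.…}, data: select{data: μZ.…, done: end}, err: offer{ack: μZ.…, data: μZ.…, stop: end}}
step 3: recv[Int]  ok  now at offer{ok: offer{more: μZ.…, retry: μZ.…}, data: select{data: μZ.…, done: end}, err: offer{ack: μZ.…, data: μZ.…, stop: end}}
step 4: offer ok  ok  now at offer{more: μZ.…, retry: μZ.…}
step 5: offer more  ok  now at μZ.…
step 6: send[Bool]  ok  now at recv[Int].offer{ok: offer{more: μZ.…, retry: μZ.…}, data: select{data: μZ.…, done: end}, err: offer{ack: μZ.…, data: μZ.…, stop: end}}
step 7: recv[Int]  ok  now at offer{ok: offer{more: μZ.…, retry: μZ.…}, data: select{data: μZ.…, done: end}, err: offer{ack: μZ.…, data: μZ.…, stop: end}}
step 8: offer data  ok  now at select{data: μZ.…, done: end}
all 8 steps conform

NONE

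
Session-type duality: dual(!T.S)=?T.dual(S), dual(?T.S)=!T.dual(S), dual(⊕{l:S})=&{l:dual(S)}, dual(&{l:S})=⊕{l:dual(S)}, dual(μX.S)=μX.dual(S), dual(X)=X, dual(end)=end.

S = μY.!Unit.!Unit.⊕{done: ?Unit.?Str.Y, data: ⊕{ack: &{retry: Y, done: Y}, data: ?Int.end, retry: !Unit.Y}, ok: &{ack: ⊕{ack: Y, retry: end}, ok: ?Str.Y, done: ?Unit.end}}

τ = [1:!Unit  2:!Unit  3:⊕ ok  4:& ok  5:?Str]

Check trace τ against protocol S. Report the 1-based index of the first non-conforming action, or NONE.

NONE

@1 !Unit  ✓  cont: !Unit.⊕{done: ?Unit.?Str.μY.…, data: ⊕{ack: &{retry: μY.…, done: μY.…}, data: ?Int.end, retry: !Unit.μY.…}, ok: &{ack: ⊕{ack: μY.…, retry: end}, ok: ?Str.μY.…, done: ?Unit.end}}
@2 !Unit  ✓  cont: ⊕{done: ?Unit.?Str.μY.…, data: ⊕{ack: &{retry: μY.…, done: μY.…}, data: ?Int.end, retry: !Unit.μY.…}, ok: &{ack: ⊕{ack: μY.…, retry: end}, ok: ?Str.μY.…, done: ?Unit.end}}
@3 ⊕ ok  ✓  cont: &{ack: ⊕{ack: μY.…, retry: end}, ok: ?Str.μY.…, done: ?Unit.end}
@4 & ok  ✓  cont: ?Str.μY.…
@5 ?Str  ✓  cont: μY.…
trace exhausted — no violation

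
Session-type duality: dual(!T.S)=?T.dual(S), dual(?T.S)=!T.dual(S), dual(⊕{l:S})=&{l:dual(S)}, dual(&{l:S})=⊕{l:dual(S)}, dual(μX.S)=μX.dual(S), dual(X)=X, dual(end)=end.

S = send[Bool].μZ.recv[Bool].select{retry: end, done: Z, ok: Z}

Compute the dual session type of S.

send[Bool] → recv[Bool]
  μZ → μZ  (μ self-dual)
    recv[Bool] → send[Bool]
      select{retry,done,ok} → offer{retry,done,ok}  (⊕→&)
        • retry:
          end self-dual
        • done:
          Z self-dual
        • ok:
          Z self-dual

recv[Bool].μZ.send[Bool].offer{retry: end, done: Z, ok: Z}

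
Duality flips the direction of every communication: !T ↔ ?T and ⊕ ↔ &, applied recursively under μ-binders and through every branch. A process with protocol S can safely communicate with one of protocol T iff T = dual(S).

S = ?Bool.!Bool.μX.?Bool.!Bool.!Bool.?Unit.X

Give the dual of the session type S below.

!Bool.?Bool.μX.!Bool.?Bool.?Bool.!Unit.X

?Bool ↦ !Bool
  !Bool ↦ ?Bool
    μX ↦ μX  (μ self-dual)
      ?Bool ↦ !Bool
        !Bool ↦ ?Bool
          !Bool ↦ ?Bool
            ?Unit ↦ !Unit
              dual(X) = X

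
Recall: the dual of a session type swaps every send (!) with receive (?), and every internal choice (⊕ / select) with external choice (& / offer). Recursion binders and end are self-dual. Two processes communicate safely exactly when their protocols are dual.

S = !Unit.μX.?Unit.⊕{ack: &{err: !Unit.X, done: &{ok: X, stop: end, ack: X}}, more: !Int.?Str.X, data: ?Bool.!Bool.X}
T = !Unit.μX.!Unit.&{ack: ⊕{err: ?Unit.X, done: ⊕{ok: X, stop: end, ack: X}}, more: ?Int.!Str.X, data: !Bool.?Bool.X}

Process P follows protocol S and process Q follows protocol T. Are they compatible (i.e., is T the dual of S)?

!Unit ‖ !Unit  ✗ same direction on both sides — not dual

NO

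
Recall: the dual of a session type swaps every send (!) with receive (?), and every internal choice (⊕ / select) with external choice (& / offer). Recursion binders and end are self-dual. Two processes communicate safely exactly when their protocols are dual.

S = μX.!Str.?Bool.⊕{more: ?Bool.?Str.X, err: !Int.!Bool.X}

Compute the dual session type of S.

μX = μX  (rec unchanged)
  !Str = ?Str
    ?Bool = !Bool
      ⊕{more,err} = &{more,err}  (⊕→&)
        • more:
          ?Bool = !Bool
            ?Str = !Str
              dual(X) = X
        • err:
          !Int = ?Int
            !Bool = ?Bool
              dual(X) = X

μX.?Str.!Bool.&{more: !Bool.!Str.X, err: ?Int.?Bool.X}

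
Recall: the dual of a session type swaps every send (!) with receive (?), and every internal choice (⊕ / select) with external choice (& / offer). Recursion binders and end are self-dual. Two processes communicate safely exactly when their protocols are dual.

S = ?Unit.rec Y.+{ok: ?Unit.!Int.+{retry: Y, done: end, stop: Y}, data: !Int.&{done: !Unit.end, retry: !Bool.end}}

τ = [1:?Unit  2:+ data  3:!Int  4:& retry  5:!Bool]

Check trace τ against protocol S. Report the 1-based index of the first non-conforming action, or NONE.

NONE

@1 ?Unit  ok  state: rec Y.…
@2 + data  ok  state: !Int.&{done: !Unit.end, retry: !Bool.end}
@3 !Int  ok  state: &{done: !Unit.end, retry: !Bool.end}
@4 & retry  ok  state: !Bool.end
@5 !Bool  ok  state: end
τ conforms to S (length 5)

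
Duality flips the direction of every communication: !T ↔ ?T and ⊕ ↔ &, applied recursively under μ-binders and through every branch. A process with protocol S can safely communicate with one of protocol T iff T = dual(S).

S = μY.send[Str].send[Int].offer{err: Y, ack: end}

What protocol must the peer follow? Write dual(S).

μY.recv[Str].recv[Int].select{err: Y, ack: end}

μY → μY  (μ self-dual)
  send[Str] → recv[Str]
    send[Int] → recv[Int]
      offer{err,ack} → select{err,ack}  (external→internal)
        • err:
          Y ↦ Y
        • ack:
          end ↦ end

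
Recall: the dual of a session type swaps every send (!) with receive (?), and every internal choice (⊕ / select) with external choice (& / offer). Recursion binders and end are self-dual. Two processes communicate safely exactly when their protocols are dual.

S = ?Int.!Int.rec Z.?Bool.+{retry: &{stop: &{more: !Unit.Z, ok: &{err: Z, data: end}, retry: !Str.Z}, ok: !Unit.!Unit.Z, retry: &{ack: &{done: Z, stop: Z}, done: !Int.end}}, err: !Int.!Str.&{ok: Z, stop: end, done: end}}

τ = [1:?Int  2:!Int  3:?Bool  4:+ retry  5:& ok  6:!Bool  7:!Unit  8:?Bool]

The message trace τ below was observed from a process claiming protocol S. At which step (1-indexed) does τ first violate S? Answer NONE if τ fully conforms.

[1] ?Int  ok  cont: !Int.rec Z.…
[2] !Int  ok  cont: rec Z.…
[3] ?Bool  ok  cont: +{retry: &{stop: &{more: !Unit.rec Z.…, ok: &{err: rec Z.…, data: end}, retry: !Str.rec Z.…}, ok: !Unit.!Unit.rec Z.…, retry: &{ack: &{done: rec Z.…, stop: rec Z.…}, done: !Int.end}}, err: !Int.!Str.&{ok: rec Z.…, stop: end, done: end}}
[4] + retry  ok  cont: &{stop: &{more: !Unit.rec Z.…, ok: &{err: rec Z.…, data: end}, retry: !Str.rec Z.…}, ok: !Unit.!Unit.rec Z.…, retry: &{ack: &{done: rec Z.…, stop: rec Z.…}, done: !Int.end}}
[5] & ok  ok  cont: !Unit.!Unit.rec Z.…
[6] got !Bool, protocol expects !Unit  ✗

6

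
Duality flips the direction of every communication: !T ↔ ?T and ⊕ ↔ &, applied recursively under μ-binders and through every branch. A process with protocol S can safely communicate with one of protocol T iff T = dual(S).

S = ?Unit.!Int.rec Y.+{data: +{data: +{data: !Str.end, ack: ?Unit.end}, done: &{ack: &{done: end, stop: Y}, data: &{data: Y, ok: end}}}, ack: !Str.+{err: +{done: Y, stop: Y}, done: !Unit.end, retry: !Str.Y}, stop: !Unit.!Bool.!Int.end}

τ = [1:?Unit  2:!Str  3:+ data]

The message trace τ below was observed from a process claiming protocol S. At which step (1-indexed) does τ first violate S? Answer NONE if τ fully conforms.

@1 ?Unit  ✓  now at !Int.rec Y.…
@2 got !Str, protocol expects !Int  ✗

2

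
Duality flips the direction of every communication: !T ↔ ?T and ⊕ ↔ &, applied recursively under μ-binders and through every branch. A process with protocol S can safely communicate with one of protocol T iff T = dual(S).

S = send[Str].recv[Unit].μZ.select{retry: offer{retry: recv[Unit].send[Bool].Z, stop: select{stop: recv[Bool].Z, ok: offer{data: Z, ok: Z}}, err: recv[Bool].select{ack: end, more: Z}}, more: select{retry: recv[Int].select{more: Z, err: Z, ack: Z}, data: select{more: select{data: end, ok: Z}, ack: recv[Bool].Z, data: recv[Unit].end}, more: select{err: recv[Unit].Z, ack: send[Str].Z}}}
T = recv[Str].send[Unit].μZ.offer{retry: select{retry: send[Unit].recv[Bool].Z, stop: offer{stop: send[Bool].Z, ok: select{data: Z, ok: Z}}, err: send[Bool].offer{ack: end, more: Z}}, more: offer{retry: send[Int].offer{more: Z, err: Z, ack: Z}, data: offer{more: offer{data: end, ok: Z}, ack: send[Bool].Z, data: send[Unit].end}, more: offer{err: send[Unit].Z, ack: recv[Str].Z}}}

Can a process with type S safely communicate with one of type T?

YES

send[Str] vs recv[Str]  ok
  recv[Unit] vs send[Unit]  ok
    μZ vs μZ  ok (rec unchanged)
      select{retry,more} vs offer{retry,more}  ok labels match
        case retry:
          offer{retry,stop,err} vs select{retry,stop,err}  ok labels match
            case retry:
              recv[Unit] vs send[Unit]  ok
                send[Bool] vs recv[Bool]  ok
                  Z vs Z  ok
            case stop:
              select{stop,ok} vs offer{stop,ok}  ok labels match
                case stop:
                  recv[Bool] vs send[Bool]  ok
                    Z vs Z  ok
                case ok:
                  offer{data,ok} vs select{data,ok}  ok labels match
                    case data:
                      Z vs Z  ok
                    case ok:
                      Z vs Z  ok
            case err:
              recv[Bool] vs send[Bool]  ok
                select{ack,more} vs offer{ack,more}  ok labels match
                  case ack:
                    end vs end  ok
                  case more:
                    Z vs Z  ok
        case more:
          select{retry,data,more} vs offer{retry,data,more}  ok labels match
            case retry:
              recv[Int] vs send[Int]  ok
                select{more,err,ack} vs offer{more,err,ack}  ok labels match
                  case more:
                    Z vs Z  ok
                  case err:
                    Z vs Z  ok
                  case ack:
                    Z vs Z  ok
            case data:
              select{more,ack,data} vs offer{more,ack,data}  ok labels match
                case more:
                  select{data,ok} vs offer{data,ok}  ok labels match
                    case data:
                      end vs end  ok
                    case ok:
                      Z vs Z  ok
                case ack:
                  recv[Bool] vs send[Bool]  ok
                    Z vs Z  ok
                case data:
                  recv[Unit] vs send[Unit]  ok
                    end vs end  ok
            case more:
              select{err,ack} vs offer{err,ack}  ok labels match
                case err:
                  recv[Unit] vs send[Unit]  ok
                    Z vs Z  ok
                case ack:
                  send[Str] vs recv[Str]  ok
                    Z vs Z  ok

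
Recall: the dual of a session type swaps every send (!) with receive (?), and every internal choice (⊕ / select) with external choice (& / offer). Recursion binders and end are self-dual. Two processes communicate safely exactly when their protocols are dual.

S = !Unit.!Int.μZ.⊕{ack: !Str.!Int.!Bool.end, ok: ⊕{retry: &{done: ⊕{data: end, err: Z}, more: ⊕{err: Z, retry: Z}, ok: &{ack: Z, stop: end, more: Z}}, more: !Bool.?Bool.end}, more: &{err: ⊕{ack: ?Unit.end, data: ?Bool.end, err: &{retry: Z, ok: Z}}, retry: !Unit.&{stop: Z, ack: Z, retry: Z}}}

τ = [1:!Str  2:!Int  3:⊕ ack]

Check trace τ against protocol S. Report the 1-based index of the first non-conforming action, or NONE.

[1] got !Str, protocol expects !Unit  ✗

1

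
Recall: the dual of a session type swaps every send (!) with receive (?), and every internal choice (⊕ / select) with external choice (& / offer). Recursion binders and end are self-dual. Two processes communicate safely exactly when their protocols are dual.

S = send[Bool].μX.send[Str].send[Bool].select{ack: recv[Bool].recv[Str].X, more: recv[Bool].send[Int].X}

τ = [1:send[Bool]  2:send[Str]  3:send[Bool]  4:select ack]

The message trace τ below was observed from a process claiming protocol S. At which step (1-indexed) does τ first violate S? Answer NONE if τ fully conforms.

NONE

[1] send[Bool]  ✓  now at μX.…
[2] send[Str]  ✓  now at send[Bool].select{ack: recv[Bool].recv[Str].μX.…, more: recv[Bool].send[Int].μX.…}
[3] send[Bool]  ✓  now at select{ack: recv[Bool].recv[Str].μX.…, more: recv[Bool].send[Int].μX.…}
[4] select ack  ✓  now at recv[Bool].recv[Str].μX.…
all 4 steps conform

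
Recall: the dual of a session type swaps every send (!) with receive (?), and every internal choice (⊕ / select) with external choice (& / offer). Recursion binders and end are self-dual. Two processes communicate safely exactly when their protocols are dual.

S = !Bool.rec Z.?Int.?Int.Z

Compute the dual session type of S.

!Bool → ?Bool
  rec Z → rec Z  (rec unchanged)
    ?Int → !Int
      ?Int → !Int
        Z self-dual

?Bool.rec Z.!Int.!Int.Z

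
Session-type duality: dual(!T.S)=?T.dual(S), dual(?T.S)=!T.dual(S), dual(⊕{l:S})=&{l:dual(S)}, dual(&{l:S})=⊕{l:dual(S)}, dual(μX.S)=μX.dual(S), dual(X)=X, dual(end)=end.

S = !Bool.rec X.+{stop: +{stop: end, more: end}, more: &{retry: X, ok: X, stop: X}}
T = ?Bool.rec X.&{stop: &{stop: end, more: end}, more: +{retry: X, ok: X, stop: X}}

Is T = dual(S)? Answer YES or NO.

YES

!Bool vs ?Bool  ok
  rec X vs rec X  ok (rec unchanged)
    +{stop,more} vs &{stop,more}  ok same labels
      case stop:
        +{stop,more} vs &{stop,more}  ok same labels
          case stop:
            end vs end  ok
          case more:
            end vs end  ok
      case more:
        &{retry,ok,stop} vs +{retry,ok,stop}  ok same labels
          case retry:
            X vs X  ok
          case ok:
            X vs X  ok
          case stop:
            X vs X  ok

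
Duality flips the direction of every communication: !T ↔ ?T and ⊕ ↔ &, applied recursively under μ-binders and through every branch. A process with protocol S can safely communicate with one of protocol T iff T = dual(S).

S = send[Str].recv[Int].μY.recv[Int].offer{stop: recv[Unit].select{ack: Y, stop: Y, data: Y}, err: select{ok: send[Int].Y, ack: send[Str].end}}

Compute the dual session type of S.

send[Str] ↦ recv[Str]
  recv[Int] ↦ send[Int]
    μY ↦ μY  (μ self-dual)
      recv[Int] ↦ send[Int]
        offer{stop,err} ↦ select{stop,err}  (external→internal)
          [stop]
            recv[Unit] ↦ send[Unit]
              select{ack,stop,data} ↦ offer{ack,stop,data}  (select→offer)
                [ack]
                  dual(Y) = Y
                [stop]
                  dual(Y) = Y
                [data]
                  dual(Y) = Y
          [err]
            select{ok,ack} ↦ offer{ok,ack}  (select→offer)
              [ok]
                send[Int] ↦ recv[Int]
                  dual(Y) = Y
              [ack]
                send[Str] ↦ recv[Str]
                  dual(end) = end

recv[Str].send[Int].μY.send[Int].select{stop: send[Unit].offer{ack: Y, stop: Y, data: Y}, err: offer{ok: recv[Int].Y, ack: recv[Str].end}}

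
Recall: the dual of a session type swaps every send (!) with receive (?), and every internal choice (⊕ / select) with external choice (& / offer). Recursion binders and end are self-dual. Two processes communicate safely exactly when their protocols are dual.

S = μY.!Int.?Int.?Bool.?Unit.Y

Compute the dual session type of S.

μY ↦ μY  (rec unchanged)
  !Int ↦ ?Int
    ?Int ↦ !Int
      ?Bool ↦ !Bool
        ?Unit ↦ !Unit
          Y ↦ Y

μY.?Int.!Int.!Bool.!Unit.Y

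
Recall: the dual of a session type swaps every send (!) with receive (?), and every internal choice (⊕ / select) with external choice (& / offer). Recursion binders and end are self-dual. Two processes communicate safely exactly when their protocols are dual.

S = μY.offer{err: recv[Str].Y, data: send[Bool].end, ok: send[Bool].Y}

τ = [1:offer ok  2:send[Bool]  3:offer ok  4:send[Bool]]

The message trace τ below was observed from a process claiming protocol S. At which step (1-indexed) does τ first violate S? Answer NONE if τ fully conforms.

@1 offer ok  ok  now at send[Bool].μY.…
@2 send[Bool]  ok  now at μY.…
@3 offer ok  ok  now at send[Bool].μY.…
@4 send[Bool]  ok  now at μY.…
τ conforms to S (length 4)

NONE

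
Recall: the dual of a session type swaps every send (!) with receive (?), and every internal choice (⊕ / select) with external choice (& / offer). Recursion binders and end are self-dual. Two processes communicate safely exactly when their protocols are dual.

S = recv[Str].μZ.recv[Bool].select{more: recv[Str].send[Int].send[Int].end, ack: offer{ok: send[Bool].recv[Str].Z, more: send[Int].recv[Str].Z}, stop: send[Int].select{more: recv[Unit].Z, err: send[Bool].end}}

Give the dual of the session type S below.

recv[Str] = send[Str]
  μZ = μZ  (μ self-dual)
    recv[Bool] = send[Bool]
      select{more,ack,stop} = offer{more,ack,stop}  (⊕→&)
        • more:
          recv[Str] = send[Str]
            send[Int] = recv[Int]
              send[Int] = recv[Int]
                dual(end) = end
        • ack:
          offer{ok,more} = select{ok,more}  (offer→select)
            • ok:
              send[Bool] = recv[Bool]
                recv[Str] = send[Str]
                  dual(Z) = Z
            • more:
              send[Int] = recv[Int]
                recv[Str] = send[Str]
                  dual(Z) = Z
        • stop:
          send[Int] = recv[Int]
            select{more,err} = offer{more,err}  (⊕→&)
              • more:
                recv[Unit] = send[Unit]
                  dual(Z) = Z
              • err:
                send[Bool] = recv[Bool]
                  dual(end) = end

send[Str].μZ.send[Bool].offer{more: send[Str].recv[Int].recv[Int].end, ack: select{ok: recv[Bool].send[Str].Z, more: recv[Int].send[Str].Z}, stop: recv[Int].offer{more: send[Unit].Z, err: recv[Bool].end}}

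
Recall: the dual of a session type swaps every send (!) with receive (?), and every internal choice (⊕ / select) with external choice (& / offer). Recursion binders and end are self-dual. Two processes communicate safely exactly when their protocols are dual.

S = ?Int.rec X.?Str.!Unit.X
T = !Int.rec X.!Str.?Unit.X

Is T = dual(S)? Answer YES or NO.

YES

?Int | !Int  ok
  rec X | rec X  ok (rec unchanged)
    ?Str | !Str  ok
      !Unit | ?Unit  ok
        X | X  ok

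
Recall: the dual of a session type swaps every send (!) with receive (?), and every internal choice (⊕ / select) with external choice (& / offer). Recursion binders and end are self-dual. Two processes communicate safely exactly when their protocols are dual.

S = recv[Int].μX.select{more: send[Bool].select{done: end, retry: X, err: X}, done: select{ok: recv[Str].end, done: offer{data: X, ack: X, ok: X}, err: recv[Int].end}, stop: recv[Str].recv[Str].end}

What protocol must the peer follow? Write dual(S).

send[Int].μX.offer{more: recv[Bool].offer{done: end, retry: X, err: X}, done: offer{ok: send[Str].end, done: select{data: X, ack: X, ok: X}, err: send[Int].end}, stop: send[Str].send[Str].end}

recv[Int] ↦ send[Int]
  μX ↦ μX  (rec unchanged)
    select{more,done,stop} ↦ offer{more,done,stop}  (select→offer)
      case more:
        send[Bool] ↦ recv[Bool]
          select{done,retry,err} ↦ offer{done,retry,err}  (select→offer)
            case done:
              dual(end) = end
            case retry:
              dual(X) = X
            case err:
              dual(X) = X
      case done:
        select{ok,done,err} ↦ offer{ok,done,err}  (select→offer)
          case ok:
            recv[Str] ↦ send[Str]
              dual(end) = end
          case done:
            offer{data,ack,ok} ↦ select{data,ack,ok}  (external→internal)
              case data:
                dual(X) = X
              case ack:
                dual(X) = X
              case ok:
                dual(X) = X
          case err:
            recv[Int] ↦ send[Int]
              dual(end) = end
      case stop:
        recv[Str] ↦ send[Str]
          recv[Str] ↦ send[Str]
            dual(end) = end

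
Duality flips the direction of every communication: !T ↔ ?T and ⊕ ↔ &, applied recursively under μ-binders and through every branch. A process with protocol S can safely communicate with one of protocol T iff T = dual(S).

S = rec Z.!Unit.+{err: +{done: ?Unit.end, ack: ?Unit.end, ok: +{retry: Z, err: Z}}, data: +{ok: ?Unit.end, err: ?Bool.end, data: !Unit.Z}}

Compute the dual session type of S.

rec Z → rec Z  (μ self-dual)
  !Unit → ?Unit
    +{err,data} → &{err,data}  (internal→external)
      case err:
        +{done,ack,ok} → &{done,ack,ok}  (internal→external)
          case done:
            ?Unit → !Unit
              dual(end) = end
          case ack:
            ?Unit → !Unit
              dual(end) = end
          case ok:
            +{retry,err} → &{retry,err}  (internal→external)
              case retry:
                dual(Z) = Z
              case err:
                dual(Z) = Z
      case data:
        +{ok,err,data} → &{ok,err,data}  (internal→external)
          case ok:
            ?Unit → !Unit
              dual(end) = end
          case err:
            ?Bool → !Bool
              dual(end) = end
          case data:
            !Unit → ?Unit
              dual(Z) = Z

rec Z.?Unit.&{err: &{done: !Unit.end, ack: !Unit.end, ok: &{retry: Z, err: Z}}, data: &{ok: !Unit.end, err: !Bool.end, data: ?Unit.Z}}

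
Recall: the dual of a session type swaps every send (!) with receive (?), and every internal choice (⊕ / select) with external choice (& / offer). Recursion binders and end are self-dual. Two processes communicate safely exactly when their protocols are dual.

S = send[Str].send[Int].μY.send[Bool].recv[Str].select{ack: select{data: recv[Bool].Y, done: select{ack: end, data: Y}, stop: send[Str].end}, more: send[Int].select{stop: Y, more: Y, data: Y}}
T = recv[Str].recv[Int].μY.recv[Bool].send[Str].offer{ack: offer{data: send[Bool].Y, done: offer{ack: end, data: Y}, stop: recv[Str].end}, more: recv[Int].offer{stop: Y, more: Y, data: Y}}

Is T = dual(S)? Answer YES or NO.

YES

send[Str] ‖ recv[Str]  ✓
  send[Int] ‖ recv[Int]  ✓
    μY ‖ μY  ✓ (μ self-dual)
      send[Bool] ‖ recv[Bool]  ✓
        recv[Str] ‖ send[Str]  ✓
          select{ack,more} ‖ offer{ack,more}  ✓ label sets agree
            [ack]
              select{data,done,stop} ‖ offer{data,done,stop}  ✓ label sets agree
                [data]
                  recv[Bool] ‖ send[Bool]  ✓
                    Y ‖ Y  ✓
                [done]
                  select{ack,data} ‖ offer{ack,data}  ✓ label sets agree
                    [ack]
                      end ‖ end  ✓
                    [data]
                      Y ‖ Y  ✓
                [stop]
                  send[Str] ‖ recv[Str]  ✓
                    end ‖ end  ✓
            [more]
              send[Int] ‖ recv[Int]  ✓
                select{stop,more,data} ‖ offer{stop,more,data}  ✓ label sets agree
                  [stop]
                    Y ‖ Y  ✓
                  [more]
                    Y ‖ Y  ✓
                  [data]
                    Y ‖ Y  ✓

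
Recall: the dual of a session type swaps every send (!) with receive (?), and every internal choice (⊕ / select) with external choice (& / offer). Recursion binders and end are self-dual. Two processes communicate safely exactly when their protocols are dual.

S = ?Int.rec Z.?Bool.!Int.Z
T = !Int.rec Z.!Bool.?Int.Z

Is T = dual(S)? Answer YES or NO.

YES

?Int vs !Int  match
  rec Z vs rec Z  match (rec unchanged)
    ?Bool vs !Bool  match
      !Int vs ?Int  match
        Z vs Z  match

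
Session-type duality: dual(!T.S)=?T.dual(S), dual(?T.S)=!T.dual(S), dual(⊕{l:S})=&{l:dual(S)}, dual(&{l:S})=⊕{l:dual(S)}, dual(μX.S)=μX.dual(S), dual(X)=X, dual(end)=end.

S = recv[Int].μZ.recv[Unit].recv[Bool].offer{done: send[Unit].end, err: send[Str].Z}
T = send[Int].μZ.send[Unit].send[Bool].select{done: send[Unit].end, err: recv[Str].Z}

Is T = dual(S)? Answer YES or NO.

recv[Int] | send[Int]  ok
  μZ | μZ  ok (binder kept)
    recv[Unit] | send[Unit]  ok
      recv[Bool] | send[Bool]  ok
        offer{done,err} | select{done,err}  ok labels match
          [done]
            send[Unit] | send[Unit]  ✗ same direction on both sides — not dual

NO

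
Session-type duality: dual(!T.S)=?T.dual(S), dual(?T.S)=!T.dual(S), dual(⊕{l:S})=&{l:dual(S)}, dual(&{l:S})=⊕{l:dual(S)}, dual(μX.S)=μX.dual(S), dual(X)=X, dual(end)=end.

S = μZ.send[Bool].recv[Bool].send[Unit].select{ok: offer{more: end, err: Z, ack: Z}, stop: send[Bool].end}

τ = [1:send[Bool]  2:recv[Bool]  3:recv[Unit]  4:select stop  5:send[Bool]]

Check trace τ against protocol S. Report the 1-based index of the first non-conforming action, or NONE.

3

[1] send[Bool]  match  state: recv[Bool].send[Unit].select{ok: offer{more: end, err: μZ.…, ack: μZ.…}, stop: send[Bool].end}
[2] recv[Bool]  match  state: send[Unit].select{ok: offer{more: end, err: μZ.…, ack: μZ.…}, stop: send[Bool].end}
[3] got recv[Unit], protocol expects send[Unit]  ✗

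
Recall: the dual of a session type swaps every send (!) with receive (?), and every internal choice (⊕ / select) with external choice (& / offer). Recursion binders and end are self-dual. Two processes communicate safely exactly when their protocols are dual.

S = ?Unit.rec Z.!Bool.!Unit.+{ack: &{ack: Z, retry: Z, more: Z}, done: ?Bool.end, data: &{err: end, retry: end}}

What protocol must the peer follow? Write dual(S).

!Unit.rec Z.?Bool.?Unit.&{ack: +{ack: Z, retry: Z, more: Z}, done: !Bool.end, data: +{err: end, retry: end}}

?Unit → !Unit
  rec Z → rec Z  (binder kept)
    !Bool → ?Bool
      !Unit → ?Unit
        +{ack,done,data} → &{ack,done,data}  (⊕→&)
          case ack:
            &{ack,retry,more} → +{ack,retry,more}  (offer→select)
              case ack:
                dual(Z) = Z
              case retry:
                dual(Z) = Z
              case more:
                dual(Z) = Z
          case done:
            ?Bool → !Bool
              dual(end) = end
          case data:
            &{err,retry} → +{err,retry}  (offer→select)
              case err:
                dual(end) = end
              case retry:
                dual(end) = end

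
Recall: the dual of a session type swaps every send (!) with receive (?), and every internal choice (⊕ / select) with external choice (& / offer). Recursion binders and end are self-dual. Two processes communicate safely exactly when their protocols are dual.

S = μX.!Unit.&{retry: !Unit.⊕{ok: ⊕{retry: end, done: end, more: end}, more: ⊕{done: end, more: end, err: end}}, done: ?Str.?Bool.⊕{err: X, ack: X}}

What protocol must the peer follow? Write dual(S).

μX.?Unit.⊕{retry: ?Unit.&{ok: &{retry: end, done: end, more: end}, more: &{done: end, more: end, err: end}}, done: !Str.!Bool.&{err: X, ack: X}}

μX → μX  (rec unchanged)
  !Unit → ?Unit
    &{retry,done} → ⊕{retry,done}  (external→internal)
      • retry:
        !Unit → ?Unit
          ⊕{ok,more} → &{ok,more}  (⊕→&)
            • ok:
              ⊕{retry,done,more} → &{retry,done,more}  (⊕→&)
                • retry:
                  end ↦ end
                • done:
                  end ↦ end
                • more:
                  end ↦ end
            • more:
              ⊕{done,more,err} → &{done,more,err}  (⊕→&)
                • done:
                  end ↦ end
                • more:
                  end ↦ end
                • err:
                  end ↦ end
      • done:
        ?Str → !Str
          ?Bool → !Bool
            ⊕{err,ack} → &{err,ack}  (⊕→&)
              • err:
                X ↦ X
              • ack:
                X ↦ X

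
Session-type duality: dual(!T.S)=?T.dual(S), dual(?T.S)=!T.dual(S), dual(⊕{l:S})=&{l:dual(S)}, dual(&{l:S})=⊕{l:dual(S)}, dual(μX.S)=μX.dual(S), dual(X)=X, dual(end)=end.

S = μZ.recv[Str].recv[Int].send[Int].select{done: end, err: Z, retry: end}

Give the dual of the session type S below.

μZ.send[Str].send[Int].recv[Int].offer{done: end, err: Z, retry: end}

μZ = μZ  (rec unchanged)
  recv[Str] = send[Str]
    recv[Int] = send[Int]
      send[Int] = recv[Int]
        select{done,err,retry} = offer{done,err,retry}  (select→offer)
          [done]
            end self-dual
          [err]
            Z self-dual
          [retry]
            end self-dual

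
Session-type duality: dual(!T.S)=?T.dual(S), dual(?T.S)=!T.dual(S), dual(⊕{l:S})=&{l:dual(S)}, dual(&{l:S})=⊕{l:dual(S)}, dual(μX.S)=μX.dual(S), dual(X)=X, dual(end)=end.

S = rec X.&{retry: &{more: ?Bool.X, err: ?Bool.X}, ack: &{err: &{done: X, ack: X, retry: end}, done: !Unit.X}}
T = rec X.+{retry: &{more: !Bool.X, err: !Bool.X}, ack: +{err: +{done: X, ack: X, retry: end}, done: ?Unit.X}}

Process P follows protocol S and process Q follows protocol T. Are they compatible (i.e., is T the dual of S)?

NO

rec X | rec X  ✓ (binder kept)
  &{retry,ack} | +{retry,ack}  ✓ same labels
    • retry:
      &{more,err} | &{more,err}  ✗ choice polarity not flipped — not dual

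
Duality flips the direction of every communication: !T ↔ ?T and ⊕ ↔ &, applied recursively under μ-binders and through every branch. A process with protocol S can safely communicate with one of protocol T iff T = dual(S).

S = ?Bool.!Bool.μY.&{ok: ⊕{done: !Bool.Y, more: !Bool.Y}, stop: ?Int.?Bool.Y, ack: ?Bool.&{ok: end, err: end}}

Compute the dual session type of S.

!Bool.?Bool.μY.⊕{ok: &{done: ?Bool.Y, more: ?Bool.Y}, stop: !Int.!Bool.Y, ack: !Bool.⊕{ok: end, err: end}}

?Bool → !Bool
  !Bool → ?Bool
    μY → μY  (rec unchanged)
      &{ok,stop,ack} → ⊕{ok,stop,ack}  (offer→select)
        [ok]
          ⊕{done,more} → &{done,more}  (internal→external)
            [done]
              !Bool → ?Bool
                dual(Y) = Y
            [more]
              !Bool → ?Bool
                dual(Y) = Y
        [stop]
          ?Int → !Int
            ?Bool → !Bool
              dual(Y) = Y
        [ack]
          ?Bool → !Bool
            &{ok,err} → ⊕{ok,err}  (offer→select)
              [ok]
                dual(end) = end
              [err]
                dual(end) = end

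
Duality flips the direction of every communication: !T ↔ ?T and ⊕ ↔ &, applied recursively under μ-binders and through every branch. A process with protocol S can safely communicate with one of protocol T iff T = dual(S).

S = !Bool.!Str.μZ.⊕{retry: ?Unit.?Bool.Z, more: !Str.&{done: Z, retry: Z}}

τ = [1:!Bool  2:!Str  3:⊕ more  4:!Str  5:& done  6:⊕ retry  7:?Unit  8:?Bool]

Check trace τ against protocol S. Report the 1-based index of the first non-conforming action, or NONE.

NONE

@1 !Bool  ✓  cont: !Str.μZ.…
@2 !Str  ✓  cont: μZ.…
@3 ⊕ more  ✓  cont: !Str.&{done: μZ.…, retry: μZ.…}
@4 !Str  ✓  cont: &{done: μZ.…, retry: μZ.…}
@5 & done  ✓  cont: μZ.…
@6 ⊕ retry  ✓  cont: ?Unit.?Bool.μZ.…
@7 ?Unit  ✓  cont: ?Bool.μZ.…
@8 ?Bool  ✓  cont: μZ.…
trace exhausted — no violation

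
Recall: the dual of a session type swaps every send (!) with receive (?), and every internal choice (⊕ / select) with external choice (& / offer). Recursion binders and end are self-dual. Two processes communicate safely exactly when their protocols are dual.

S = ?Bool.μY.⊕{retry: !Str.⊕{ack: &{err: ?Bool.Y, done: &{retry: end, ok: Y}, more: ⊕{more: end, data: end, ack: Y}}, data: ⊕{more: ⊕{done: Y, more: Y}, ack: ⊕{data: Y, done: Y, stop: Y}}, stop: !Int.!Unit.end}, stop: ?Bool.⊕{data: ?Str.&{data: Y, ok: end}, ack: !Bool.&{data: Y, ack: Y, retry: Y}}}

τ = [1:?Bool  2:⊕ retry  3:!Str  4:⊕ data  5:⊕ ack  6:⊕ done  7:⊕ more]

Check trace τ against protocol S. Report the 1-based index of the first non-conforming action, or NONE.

7

step 1: ?Bool  ok  residual = μY.…
step 2: ⊕ retry  ok  residual = !Str.⊕{ack: &{err: ?Bool.μY.…, done: &{retry: end, ok: μY.…}, more: ⊕{more: end, data: end, ack: μY.…}}, data: ⊕{more: ⊕{done: μY.…, more: μY.…}, ack: ⊕{data: μY.…, done: μY.…, stop: μY.…}}, stop: !Int.!Unit.end}
step 3: !Str  ok  residual = ⊕{ack: &{err: ?Bool.μY.…, done: &{retry: end, ok: μY.…}, more: ⊕{more: end, data: end, ack: μY.…}}, data: ⊕{more: ⊕{done: μY.…, more: μY.…}, ack: ⊕{data: μY.…, done: μY.…, stop: μY.…}}, stop: !Int.!Unit.end}
step 4: ⊕ data  ok  residual = ⊕{more: ⊕{done: μY.…, more: μY.…}, ack: ⊕{data: μY.…, done: μY.…, stop: μY.…}}
step 5: ⊕ ack  ok  residual = ⊕{data: μY.…, done: μY.…, stop: μY.…}
step 6: ⊕ done  ok  residual = μY.…
step 7: got ⊕ more, protocol expects ⊕ retry or ⊕ stop  ✗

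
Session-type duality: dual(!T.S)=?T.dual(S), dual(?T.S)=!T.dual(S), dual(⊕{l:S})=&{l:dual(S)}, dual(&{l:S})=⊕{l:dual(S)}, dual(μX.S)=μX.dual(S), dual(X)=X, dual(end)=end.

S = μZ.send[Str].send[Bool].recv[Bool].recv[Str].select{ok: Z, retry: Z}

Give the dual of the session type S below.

μZ = μZ  (rec unchanged)
  send[Str] = recv[Str]
    send[Bool] = recv[Bool]
      recv[Bool] = send[Bool]
        recv[Str] = send[Str]
          select{ok,retry} = offer{ok,retry}  (internal→external)
            case ok:
              Z self-dual
            case retry:
              Z self-dual

μZ.recv[Str].recv[Bool].send[Bool].send[Str].offer{ok: Z, retry: Z}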